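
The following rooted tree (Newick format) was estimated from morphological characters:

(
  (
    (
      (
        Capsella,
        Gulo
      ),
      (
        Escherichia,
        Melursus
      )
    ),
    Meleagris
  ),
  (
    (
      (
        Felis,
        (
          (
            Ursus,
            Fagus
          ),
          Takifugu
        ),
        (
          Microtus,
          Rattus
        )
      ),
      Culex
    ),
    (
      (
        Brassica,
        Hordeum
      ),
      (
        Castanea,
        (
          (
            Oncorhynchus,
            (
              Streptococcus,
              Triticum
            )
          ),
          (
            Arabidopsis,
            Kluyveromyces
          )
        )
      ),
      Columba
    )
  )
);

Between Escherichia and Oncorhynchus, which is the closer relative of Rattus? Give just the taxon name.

The MRCA of Rattus and Oncorhynchus subtends (((Felis,((Ursus,Fagus),Takifugu),(Microtus,Rattus)),Culex),((Brassica,Hordeum),(Castanea,((Oncorhynchus,(Streptococcus,Triticum)),(Arabidopsis,Kluyveromyces))),Columba)) (16 taxa).
The MRCA of Rattus and Escherichia is the root, subtending the entire tree (21 taxa).
The first is nested inside the second, so Rattus shares a more recent common ancestor with Oncorhynchus.

Oncorhynchus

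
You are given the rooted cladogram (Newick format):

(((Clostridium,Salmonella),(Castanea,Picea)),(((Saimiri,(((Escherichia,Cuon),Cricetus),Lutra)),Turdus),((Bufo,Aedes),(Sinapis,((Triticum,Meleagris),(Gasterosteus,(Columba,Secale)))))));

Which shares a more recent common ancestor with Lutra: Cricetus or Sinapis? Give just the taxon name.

Cricetus

The MRCA of Lutra and Cricetus subtends (((Escherichia,Cuon),Cricetus),Lutra) (4 taxa).
The MRCA of Lutra and Sinapis subtends (((Saimiri,(((Escherichia,Cuon),Cricetus),Lutra)),Turdus),((Bufo,Aedes),(Sinapis,((Triticum,Meleagris),(Gasterosteus,(Columba,Secale)))))) (14 taxa).
The first is nested inside the second, so Lutra shares a more recent common ancestor with Cricetus.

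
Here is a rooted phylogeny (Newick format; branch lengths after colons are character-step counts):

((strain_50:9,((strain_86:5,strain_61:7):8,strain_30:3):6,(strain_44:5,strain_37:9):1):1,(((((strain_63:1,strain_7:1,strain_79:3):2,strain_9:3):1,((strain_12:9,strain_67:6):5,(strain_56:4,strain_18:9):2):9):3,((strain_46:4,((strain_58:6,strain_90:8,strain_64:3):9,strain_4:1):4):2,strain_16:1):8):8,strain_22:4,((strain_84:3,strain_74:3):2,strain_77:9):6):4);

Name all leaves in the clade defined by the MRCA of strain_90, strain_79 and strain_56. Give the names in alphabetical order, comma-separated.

strain_12, strain_16, strain_18, strain_4, strain_46, strain_56, strain_58, strain_63, strain_64, strain_67, strain_7, strain_79, strain_9, strain_90

Tracing strain_90: it sits inside (strain_58,strain_90,strain_64).
Tracing strain_79: it sits inside (strain_63,strain_7,strain_79).
Tracing strain_56: it sits inside (strain_56,strain_18).
The smallest clade enclosing all 3 is ((((strain_63,strain_7,strain_79),strain_9),((strain_12,strain_67),(strain_56,strain_18))),((strain_46,((strain_58,strain_90,strain_64),strain_4)),strain_16)); the answer is its 14 terminal taxa in alphabetical order.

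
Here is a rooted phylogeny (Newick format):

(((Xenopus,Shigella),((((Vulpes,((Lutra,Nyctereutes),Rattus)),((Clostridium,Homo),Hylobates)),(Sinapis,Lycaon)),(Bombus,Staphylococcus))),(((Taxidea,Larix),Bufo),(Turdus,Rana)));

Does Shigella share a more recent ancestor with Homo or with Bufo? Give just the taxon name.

The MRCA of Shigella and Homo subtends ((Xenopus,Shigella),((((Vulpes,((Lutra,Nyctereutes),Rattus)),((Clostridium,Homo),Hylobates)),(Sinapis,Lycaon)),(Bombus,Staphylococcus))) (13 taxa).
The MRCA of Shigella and Bufo is the root, subtending the entire tree (18 taxa).
The first is nested inside the second, so Shigella shares a more recent common ancestor with Homo.

Homo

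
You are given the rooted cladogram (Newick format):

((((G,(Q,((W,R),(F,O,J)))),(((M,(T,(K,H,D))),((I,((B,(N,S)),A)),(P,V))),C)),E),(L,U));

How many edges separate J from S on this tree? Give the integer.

The MRCA of J and S is the node subtending ((G,(Q,((W,R),(F,O,J)))),(((M,(T,(K,H,D))),((I,((B,(N,S)),A)),(P,V))),C)).
From J up to that node: 5 branches. From S up to the same node: 8 branches. Total: 5 + 8 = 13.

13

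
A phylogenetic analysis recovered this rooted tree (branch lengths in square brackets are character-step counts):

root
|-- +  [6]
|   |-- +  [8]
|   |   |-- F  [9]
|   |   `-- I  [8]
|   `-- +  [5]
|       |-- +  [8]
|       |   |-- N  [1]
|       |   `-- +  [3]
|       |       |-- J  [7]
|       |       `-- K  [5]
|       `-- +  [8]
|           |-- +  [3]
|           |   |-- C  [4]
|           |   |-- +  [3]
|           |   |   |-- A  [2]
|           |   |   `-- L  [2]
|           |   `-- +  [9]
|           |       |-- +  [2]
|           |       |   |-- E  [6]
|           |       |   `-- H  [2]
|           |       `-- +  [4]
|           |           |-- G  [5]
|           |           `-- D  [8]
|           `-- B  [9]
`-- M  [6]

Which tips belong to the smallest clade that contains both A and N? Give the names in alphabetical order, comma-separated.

A, B, C, D, E, G, H, J, K, L, N

Tracing A: it sits inside (A,L).
Tracing N: it sits inside (N,(J,K)).
The smallest clade enclosing both is ((N,(J,K)),((C,(A,L),((E,H),(G,D))),B)); the answer is its 11 terminal taxa in alphabetical order.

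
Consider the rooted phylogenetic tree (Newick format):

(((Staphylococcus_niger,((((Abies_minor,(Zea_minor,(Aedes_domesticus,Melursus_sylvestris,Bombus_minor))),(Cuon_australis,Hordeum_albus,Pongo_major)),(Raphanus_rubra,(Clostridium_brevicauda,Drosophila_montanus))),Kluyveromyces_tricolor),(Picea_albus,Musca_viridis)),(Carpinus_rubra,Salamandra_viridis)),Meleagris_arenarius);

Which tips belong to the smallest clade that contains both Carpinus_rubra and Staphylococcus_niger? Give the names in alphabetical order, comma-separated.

Abies_minor, Aedes_domesticus, Bombus_minor, Carpinus_rubra, Clostridium_brevicauda, Cuon_australis, Drosophila_montanus, Hordeum_albus, Kluyveromyces_tricolor, Melursus_sylvestris, Musca_viridis, Picea_albus, Pongo_major, Raphanus_rubra, Salamandra_viridis, Staphylococcus_niger, Zea_minor

Tracing Carpinus_rubra: it sits inside (Carpinus_rubra,Salamandra_viridis).
Tracing Staphylococcus_niger: it sits inside (Staphylococcus_niger,((((Abies_minor,(Zea_minor,(Aedes_domesticus,Melursus_sylvestris,Bombus_minor))),(Cuon_australis,Hordeum_albus,Pongo_major)),(Raphanus_rubra,(Clostridium_brevicauda,Drosophila_montanus))),Kluyveromyces_tricolor),(Picea_albus,Musca_viridis)).
The smallest clade enclosing both is ((Staphylococcus_niger,((((Abies_minor,(Zea_minor,(Aedes_domesticus,Melursus_sylvestris,Bombus_minor))),(Cuon_australis,Hordeum_albus,Pongo_major)),(Raphanus_rubra,(Clostridium_brevicauda,Drosophila_montanus))),Kluyveromyces_tricolor),(Picea_albus,Musca_viridis)),(Carpinus_rubra,Salamandra_viridis)); the answer is its 17 terminal taxa in alphabetical order.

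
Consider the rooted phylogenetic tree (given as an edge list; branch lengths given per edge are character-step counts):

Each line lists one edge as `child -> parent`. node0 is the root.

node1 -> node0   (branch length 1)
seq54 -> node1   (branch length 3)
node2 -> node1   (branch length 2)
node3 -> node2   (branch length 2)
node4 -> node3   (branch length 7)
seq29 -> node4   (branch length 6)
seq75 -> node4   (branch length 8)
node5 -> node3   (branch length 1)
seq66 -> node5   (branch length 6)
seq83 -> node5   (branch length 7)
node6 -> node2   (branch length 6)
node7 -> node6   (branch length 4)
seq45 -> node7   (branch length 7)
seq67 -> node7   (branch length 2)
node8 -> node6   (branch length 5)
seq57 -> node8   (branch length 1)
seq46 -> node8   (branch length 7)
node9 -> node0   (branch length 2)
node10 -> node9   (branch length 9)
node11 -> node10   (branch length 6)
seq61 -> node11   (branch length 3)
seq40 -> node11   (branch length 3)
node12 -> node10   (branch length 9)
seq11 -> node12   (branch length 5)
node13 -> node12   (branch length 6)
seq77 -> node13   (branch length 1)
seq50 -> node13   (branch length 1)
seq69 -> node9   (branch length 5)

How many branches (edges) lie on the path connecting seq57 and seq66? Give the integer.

The MRCA of seq57 and seq66 is the node subtending (((seq29,seq75),(seq66,seq83)),((seq45,seq67),(seq57,seq46))).
From seq57 up to that node: 3 branches. From seq66 up to the same node: 3 branches. Total: 3 + 3 = 6.

6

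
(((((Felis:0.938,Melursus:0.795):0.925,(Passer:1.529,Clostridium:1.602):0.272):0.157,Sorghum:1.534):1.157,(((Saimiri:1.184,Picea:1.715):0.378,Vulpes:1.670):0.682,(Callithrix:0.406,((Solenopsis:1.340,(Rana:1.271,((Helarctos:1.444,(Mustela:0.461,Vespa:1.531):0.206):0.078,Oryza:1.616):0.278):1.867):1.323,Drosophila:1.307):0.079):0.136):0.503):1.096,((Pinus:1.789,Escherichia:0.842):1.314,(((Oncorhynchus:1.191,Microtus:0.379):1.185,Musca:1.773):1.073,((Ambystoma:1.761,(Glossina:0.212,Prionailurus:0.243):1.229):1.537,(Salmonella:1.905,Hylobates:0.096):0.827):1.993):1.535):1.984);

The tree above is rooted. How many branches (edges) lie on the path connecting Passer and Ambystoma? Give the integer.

10

The MRCA of Passer and Ambystoma is the root of the tree.
From Passer up to that node: 5 branches. From Ambystoma up to the same node: 5 branches. Total: 5 + 5 = 10.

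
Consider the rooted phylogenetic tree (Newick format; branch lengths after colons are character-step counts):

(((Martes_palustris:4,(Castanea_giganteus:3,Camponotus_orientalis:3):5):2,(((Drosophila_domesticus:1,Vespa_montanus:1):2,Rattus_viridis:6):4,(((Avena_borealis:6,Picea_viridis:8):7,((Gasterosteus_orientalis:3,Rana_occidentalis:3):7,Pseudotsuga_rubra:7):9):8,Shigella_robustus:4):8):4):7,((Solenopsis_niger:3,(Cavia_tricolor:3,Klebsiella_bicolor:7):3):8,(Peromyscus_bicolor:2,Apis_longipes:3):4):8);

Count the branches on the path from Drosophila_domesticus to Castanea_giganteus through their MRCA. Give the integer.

7

The MRCA of Drosophila_domesticus and Castanea_giganteus is the node subtending ((Martes_palustris,(Castanea_giganteus,Camponotus_orientalis)),(((Drosophila_domesticus,Vespa_montanus),Rattus_viridis),(((Avena_borealis,Picea_viridis),((Gasterosteus_orientalis,Rana_occidentalis),Pseudotsuga_rubra)),Shigella_robustus))).
From Drosophila_domesticus up to that node: 4 branches. From Castanea_giganteus up to the same node: 3 branches. Total: 4 + 3 = 7.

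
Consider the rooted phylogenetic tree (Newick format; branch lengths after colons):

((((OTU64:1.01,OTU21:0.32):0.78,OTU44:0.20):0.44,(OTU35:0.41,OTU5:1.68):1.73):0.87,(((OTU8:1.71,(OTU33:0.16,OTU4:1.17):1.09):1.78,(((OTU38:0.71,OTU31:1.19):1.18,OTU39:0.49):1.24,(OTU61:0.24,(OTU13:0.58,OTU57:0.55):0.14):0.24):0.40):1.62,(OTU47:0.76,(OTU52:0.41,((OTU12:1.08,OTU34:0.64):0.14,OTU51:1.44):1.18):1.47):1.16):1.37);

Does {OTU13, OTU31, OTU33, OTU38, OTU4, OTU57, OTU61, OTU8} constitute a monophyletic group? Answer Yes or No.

No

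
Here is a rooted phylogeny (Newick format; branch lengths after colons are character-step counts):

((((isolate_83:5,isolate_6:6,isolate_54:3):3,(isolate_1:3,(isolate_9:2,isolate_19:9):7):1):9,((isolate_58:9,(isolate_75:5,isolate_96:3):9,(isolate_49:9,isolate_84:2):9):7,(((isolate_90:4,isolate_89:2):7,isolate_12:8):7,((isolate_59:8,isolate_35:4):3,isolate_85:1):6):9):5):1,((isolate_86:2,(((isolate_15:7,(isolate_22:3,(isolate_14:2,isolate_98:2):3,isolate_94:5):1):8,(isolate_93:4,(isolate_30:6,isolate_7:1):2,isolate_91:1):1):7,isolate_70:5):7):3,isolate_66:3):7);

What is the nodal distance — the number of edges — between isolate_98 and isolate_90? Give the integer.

14

The MRCA of isolate_98 and isolate_90 is the root of the tree.
From isolate_98 up to that node: 8 branches. From isolate_90 up to the same node: 6 branches. Total: 8 + 6 = 14.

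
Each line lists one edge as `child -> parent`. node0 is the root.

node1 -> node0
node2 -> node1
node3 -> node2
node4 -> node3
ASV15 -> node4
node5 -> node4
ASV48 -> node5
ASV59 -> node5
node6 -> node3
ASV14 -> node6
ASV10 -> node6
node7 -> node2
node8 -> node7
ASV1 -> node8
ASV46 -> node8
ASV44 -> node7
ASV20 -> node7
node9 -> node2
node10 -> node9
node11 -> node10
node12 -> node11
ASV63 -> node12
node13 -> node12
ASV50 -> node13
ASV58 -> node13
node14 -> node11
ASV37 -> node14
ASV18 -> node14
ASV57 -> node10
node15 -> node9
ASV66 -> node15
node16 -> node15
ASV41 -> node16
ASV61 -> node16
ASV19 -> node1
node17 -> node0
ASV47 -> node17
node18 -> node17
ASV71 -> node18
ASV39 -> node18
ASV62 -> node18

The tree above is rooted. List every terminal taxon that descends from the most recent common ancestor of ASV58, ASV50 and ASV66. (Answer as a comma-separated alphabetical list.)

ASV18, ASV37, ASV41, ASV50, ASV57, ASV58, ASV61, ASV63, ASV66

Tracing ASV58: it sits inside (ASV50,ASV58).
Tracing ASV50: it sits inside (ASV50,ASV58).
Tracing ASV66: it sits inside (ASV66,(ASV41,ASV61)).
The smallest clade enclosing all 3 is ((((ASV63,(ASV50,ASV58)),(ASV37,ASV18)),ASV57),(ASV66,(ASV41,ASV61))); the answer is its 9 terminal taxa in alphabetical order.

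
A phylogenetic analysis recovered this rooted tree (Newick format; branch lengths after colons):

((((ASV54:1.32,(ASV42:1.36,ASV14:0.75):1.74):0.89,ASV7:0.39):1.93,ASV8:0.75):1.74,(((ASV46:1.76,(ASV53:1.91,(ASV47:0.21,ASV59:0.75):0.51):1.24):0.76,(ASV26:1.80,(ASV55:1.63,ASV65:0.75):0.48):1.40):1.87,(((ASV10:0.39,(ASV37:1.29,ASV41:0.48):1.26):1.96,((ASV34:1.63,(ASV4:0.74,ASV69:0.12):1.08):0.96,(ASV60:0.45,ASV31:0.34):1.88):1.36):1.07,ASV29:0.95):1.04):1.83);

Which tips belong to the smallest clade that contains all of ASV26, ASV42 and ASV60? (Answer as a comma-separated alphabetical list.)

Tracing ASV26: it sits inside (ASV26,(ASV55,ASV65)).
Tracing ASV42: it sits inside (ASV42,ASV14).
Tracing ASV60: it sits inside (ASV60,ASV31).
The smallest clade enclosing all 3 is the whole tree (their MRCA is the root), so the answer is all 21 tips in alphabetical order.

ASV10, ASV14, ASV26, ASV29, ASV31, ASV34, ASV37, ASV4, ASV41, ASV42, ASV46, ASV47, ASV53, ASV54, ASV55, ASV59, ASV60, ASV65, ASV69, ASV7, ASV8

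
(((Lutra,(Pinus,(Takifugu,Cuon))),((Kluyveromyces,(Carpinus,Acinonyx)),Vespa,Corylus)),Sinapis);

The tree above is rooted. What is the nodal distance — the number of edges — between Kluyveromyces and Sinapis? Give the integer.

5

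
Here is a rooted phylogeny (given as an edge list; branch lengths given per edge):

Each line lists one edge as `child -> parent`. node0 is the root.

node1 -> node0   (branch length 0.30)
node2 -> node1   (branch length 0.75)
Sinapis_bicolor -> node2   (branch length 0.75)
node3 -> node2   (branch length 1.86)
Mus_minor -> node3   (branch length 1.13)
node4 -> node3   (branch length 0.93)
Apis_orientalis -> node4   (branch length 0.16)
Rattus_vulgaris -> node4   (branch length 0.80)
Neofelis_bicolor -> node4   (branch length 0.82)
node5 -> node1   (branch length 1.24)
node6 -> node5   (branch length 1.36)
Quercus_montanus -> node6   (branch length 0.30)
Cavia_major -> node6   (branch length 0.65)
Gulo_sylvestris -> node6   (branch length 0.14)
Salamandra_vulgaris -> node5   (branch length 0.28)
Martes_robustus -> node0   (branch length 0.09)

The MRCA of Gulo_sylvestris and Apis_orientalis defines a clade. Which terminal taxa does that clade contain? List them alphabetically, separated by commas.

Tracing Gulo_sylvestris: it sits inside (Quercus_montanus,Cavia_major,Gulo_sylvestris).
Tracing Apis_orientalis: it sits inside (Apis_orientalis,Rattus_vulgaris,Neofelis_bicolor).
The smallest clade enclosing both is ((Sinapis_bicolor,(Mus_minor,(Apis_orientalis,Rattus_vulgaris,Neofelis_bicolor))),((Quercus_montanus,Cavia_major,Gulo_sylvestris),Salamandra_vulgaris)); the answer is its 9 terminal taxa in alphabetical order.

Apis_orientalis, Cavia_major, Gulo_sylvestris, Mus_minor, Neofelis_bicolor, Quercus_montanus, Rattus_vulgaris, Salamandra_vulgaris, Sinapis_bicolor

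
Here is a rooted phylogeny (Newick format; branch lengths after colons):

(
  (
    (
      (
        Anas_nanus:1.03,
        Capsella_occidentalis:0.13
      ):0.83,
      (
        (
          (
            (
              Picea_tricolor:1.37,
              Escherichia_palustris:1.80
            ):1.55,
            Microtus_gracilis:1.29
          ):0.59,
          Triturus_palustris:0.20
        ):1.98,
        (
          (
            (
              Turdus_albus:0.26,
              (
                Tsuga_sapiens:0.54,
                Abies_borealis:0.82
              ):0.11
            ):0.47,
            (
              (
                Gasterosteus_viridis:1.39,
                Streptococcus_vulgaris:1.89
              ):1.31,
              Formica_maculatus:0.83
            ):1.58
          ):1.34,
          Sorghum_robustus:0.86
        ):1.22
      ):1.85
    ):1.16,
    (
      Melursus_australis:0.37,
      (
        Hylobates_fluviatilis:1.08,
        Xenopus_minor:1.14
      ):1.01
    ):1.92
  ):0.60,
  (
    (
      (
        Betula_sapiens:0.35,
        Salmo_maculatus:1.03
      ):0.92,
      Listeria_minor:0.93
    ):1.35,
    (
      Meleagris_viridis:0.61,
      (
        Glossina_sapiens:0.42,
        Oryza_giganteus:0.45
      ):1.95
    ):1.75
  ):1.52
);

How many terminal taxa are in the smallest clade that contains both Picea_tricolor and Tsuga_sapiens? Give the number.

11

The MRCA of Picea_tricolor and Tsuga_sapiens is the node subtending ((((Picea_tricolor,Escherichia_palustris),Microtus_gracilis),Triturus_palustris),(((Turdus_albus,(Tsuga_sapiens,Abies_borealis)),((Gasterosteus_viridis,Streptococcus_vulgaris),Formica_maculatus)),Sorghum_robustus)).
That clade contains 11 terminal taxa: Abies_borealis, Escherichia_palustris, Formica_maculatus, Gasterosteus_viridis, Microtus_gracilis, Picea_tricolor, Sorghum_robustus, Streptococcus_vulgaris, Triturus_palustris, Tsuga_sapiens, Turdus_albus.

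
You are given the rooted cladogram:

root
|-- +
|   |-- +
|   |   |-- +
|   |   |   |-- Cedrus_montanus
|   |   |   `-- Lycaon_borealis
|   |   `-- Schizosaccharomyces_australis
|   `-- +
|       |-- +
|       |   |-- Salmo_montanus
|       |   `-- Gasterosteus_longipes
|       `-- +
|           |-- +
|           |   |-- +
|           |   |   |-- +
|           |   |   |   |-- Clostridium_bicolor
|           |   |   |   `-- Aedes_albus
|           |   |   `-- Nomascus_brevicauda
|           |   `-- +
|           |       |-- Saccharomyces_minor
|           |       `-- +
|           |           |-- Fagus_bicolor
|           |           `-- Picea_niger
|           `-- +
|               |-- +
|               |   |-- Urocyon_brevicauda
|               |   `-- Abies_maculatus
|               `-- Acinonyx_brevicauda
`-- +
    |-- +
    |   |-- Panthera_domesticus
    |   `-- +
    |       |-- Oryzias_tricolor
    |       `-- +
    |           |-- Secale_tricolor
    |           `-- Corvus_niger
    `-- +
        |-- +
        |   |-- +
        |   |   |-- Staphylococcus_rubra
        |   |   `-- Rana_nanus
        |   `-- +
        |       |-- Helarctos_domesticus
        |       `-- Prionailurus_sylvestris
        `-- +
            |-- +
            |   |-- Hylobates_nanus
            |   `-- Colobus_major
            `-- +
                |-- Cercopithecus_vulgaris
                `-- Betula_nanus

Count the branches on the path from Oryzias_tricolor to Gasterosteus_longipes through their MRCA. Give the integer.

8

The MRCA of Oryzias_tricolor and Gasterosteus_longipes is the root of the tree.
From Oryzias_tricolor up to that node: 4 branches. From Gasterosteus_longipes up to the same node: 4 branches. Total: 4 + 4 = 8.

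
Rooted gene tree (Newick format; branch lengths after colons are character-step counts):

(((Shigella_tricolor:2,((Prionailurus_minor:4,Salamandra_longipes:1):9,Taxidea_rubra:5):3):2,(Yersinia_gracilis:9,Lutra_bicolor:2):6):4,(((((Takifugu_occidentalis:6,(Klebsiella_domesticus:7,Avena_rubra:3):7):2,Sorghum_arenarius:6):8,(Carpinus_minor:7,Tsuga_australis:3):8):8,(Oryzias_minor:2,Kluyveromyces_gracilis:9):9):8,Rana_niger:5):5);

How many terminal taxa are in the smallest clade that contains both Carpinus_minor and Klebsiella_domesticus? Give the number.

The MRCA of Carpinus_minor and Klebsiella_domesticus is the node subtending (((Takifugu_occidentalis,(Klebsiella_domesticus,Avena_rubra)),Sorghum_arenarius),(Carpinus_minor,Tsuga_australis)).
That clade contains 6 terminal taxa: Avena_rubra, Carpinus_minor, Klebsiella_domesticus, Sorghum_arenarius, Takifugu_occidentalis, Tsuga_australis.

6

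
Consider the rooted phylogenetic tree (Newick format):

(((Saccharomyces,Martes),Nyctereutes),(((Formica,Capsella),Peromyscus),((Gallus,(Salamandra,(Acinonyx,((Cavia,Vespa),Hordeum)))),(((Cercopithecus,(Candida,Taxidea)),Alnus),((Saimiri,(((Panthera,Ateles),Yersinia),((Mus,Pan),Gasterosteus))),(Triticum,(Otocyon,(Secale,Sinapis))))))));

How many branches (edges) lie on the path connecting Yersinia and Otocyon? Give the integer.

7

The MRCA of Yersinia and Otocyon is the node subtending ((Saimiri,(((Panthera,Ateles),Yersinia),((Mus,Pan),Gasterosteus))),(Triticum,(Otocyon,(Secale,Sinapis)))).
From Yersinia up to that node: 4 branches. From Otocyon up to the same node: 3 branches. Total: 4 + 3 = 7.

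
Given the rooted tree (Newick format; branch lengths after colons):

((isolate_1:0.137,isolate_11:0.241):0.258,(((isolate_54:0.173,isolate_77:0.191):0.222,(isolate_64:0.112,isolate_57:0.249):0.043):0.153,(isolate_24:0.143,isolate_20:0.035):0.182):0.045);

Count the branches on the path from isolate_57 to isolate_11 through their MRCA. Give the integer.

The MRCA of isolate_57 and isolate_11 is the root of the tree.
From isolate_57 up to that node: 4 branches. From isolate_11 up to the same node: 2 branches. Total: 4 + 2 = 6.

6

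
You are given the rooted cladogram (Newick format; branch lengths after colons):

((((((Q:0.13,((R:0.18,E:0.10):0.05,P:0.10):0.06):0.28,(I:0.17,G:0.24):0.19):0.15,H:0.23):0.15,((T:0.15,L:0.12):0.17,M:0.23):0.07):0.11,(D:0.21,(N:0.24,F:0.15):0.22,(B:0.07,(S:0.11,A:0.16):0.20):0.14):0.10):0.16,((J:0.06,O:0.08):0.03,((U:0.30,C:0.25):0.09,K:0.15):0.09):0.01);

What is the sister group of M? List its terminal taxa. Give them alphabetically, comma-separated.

M attaches to the tree at the node subtending ((T,L),M).
The other lineage descending from that same node — the sister group — is (T,L); its 2 tips in alphabetical order are the answer.

L, T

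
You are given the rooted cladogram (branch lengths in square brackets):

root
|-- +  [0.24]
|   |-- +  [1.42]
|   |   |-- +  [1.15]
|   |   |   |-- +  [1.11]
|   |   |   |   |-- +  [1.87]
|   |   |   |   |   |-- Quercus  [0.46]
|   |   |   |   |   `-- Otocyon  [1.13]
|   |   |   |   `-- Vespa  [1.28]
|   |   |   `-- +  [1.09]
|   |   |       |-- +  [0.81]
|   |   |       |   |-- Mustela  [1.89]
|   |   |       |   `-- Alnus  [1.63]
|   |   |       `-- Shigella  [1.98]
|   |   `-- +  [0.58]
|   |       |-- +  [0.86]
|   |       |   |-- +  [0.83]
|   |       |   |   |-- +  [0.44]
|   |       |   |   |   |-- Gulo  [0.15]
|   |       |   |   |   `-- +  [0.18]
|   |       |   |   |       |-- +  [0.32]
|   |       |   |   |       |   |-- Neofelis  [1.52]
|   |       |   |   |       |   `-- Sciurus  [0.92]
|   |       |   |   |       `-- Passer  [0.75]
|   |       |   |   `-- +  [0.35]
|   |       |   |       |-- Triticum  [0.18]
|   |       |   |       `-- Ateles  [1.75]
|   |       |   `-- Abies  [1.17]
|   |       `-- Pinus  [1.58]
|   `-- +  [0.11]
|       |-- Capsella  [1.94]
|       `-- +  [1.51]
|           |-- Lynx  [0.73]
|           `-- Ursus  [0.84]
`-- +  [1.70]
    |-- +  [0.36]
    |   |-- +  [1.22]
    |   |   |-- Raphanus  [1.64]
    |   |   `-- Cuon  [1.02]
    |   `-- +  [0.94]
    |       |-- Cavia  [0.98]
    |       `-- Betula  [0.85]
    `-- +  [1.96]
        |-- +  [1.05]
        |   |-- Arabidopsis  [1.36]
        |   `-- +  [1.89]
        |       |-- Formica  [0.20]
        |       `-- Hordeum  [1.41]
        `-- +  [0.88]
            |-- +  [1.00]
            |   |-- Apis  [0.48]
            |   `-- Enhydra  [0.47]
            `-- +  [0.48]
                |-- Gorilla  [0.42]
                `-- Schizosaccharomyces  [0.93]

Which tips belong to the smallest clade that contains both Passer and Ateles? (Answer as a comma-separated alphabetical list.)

Ateles, Gulo, Neofelis, Passer, Sciurus, Triticum

Tracing Passer: it sits inside ((Neofelis,Sciurus),Passer).
Tracing Ateles: it sits inside (Triticum,Ateles).
The smallest clade enclosing both is ((Gulo,((Neofelis,Sciurus),Passer)),(Triticum,Ateles)); the answer is its 6 terminal taxa in alphabetical order.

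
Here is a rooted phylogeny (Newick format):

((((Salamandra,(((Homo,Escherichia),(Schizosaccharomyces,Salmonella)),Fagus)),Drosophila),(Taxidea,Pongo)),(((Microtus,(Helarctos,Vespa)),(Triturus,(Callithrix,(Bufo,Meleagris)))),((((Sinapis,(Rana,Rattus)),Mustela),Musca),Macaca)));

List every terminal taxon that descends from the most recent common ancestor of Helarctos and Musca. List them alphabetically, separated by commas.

Bufo, Callithrix, Helarctos, Macaca, Meleagris, Microtus, Musca, Mustela, Rana, Rattus, Sinapis, Triturus, Vespa

Tracing Helarctos: it sits inside (Helarctos,Vespa).
Tracing Musca: it sits inside (((Sinapis,(Rana,Rattus)),Mustela),Musca).
The smallest clade enclosing both is (((Microtus,(Helarctos,Vespa)),(Triturus,(Callithrix,(Bufo,Meleagris)))),((((Sinapis,(Rana,Rattus)),Mustela),Musca),Macaca)); the answer is its 13 terminal taxa in alphabetical order.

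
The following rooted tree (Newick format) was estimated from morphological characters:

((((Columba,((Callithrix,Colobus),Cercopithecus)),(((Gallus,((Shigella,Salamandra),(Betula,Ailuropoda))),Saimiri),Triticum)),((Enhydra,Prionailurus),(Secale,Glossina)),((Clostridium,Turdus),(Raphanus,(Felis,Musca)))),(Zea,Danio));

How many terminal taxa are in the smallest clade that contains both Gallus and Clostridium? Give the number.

20

The MRCA of Gallus and Clostridium is the node subtending (((Columba,((Callithrix,Colobus),Cercopithecus)),(((Gallus,((Shigella,Salamandra),(Betula,Ailuropoda))),Saimiri),Triticum)),((Enhydra,Prionailurus),(Secale,Glossina)),((Clostridium,Turdus),(Raphanus,(Felis,Musca)))).
That clade contains 20 terminal taxa: Ailuropoda, Betula, Callithrix, Cercopithecus, Clostridium, Colobus, Columba, Enhydra, Felis, Gallus, Glossina, Musca, Prionailurus, Raphanus, Saimiri, Salamandra, Secale, Shigella, Triticum, Turdus.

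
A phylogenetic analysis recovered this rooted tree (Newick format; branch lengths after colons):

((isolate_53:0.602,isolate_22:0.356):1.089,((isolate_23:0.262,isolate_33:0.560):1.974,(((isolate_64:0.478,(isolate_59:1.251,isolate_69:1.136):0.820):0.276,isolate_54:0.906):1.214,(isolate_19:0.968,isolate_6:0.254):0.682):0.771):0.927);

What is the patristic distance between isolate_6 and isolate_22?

The path runs isolate_6 → … → MRCA → … → isolate_22; the MRCA is the root of the tree.
Branch lengths along that path: 0.254 + 0.682 + 0.771 + 0.927 + 1.089 + 0.356 = 4.079.

4.079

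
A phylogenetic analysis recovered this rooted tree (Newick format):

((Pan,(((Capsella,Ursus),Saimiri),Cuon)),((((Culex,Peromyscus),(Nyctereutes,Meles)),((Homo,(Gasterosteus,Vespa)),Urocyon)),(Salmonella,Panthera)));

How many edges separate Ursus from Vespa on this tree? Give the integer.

11

The MRCA of Ursus and Vespa is the root of the tree.
From Ursus up to that node: 5 branches. From Vespa up to the same node: 6 branches. Total: 5 + 6 = 11.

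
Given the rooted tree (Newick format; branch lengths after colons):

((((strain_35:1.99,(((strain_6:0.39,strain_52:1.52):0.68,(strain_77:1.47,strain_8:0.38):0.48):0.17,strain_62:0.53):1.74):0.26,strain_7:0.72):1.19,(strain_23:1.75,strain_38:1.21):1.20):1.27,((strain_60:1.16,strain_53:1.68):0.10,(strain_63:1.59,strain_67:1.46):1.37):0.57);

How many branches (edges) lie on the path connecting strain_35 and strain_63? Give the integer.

The MRCA of strain_35 and strain_63 is the root of the tree.
From strain_35 up to that node: 4 branches. From strain_63 up to the same node: 3 branches. Total: 4 + 3 = 7.

7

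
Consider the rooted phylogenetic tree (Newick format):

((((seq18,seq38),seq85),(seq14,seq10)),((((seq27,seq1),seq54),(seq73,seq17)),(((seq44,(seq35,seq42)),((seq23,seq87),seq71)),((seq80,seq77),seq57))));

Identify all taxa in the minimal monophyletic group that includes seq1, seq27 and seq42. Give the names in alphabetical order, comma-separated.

Tracing seq1: it sits inside (seq27,seq1).
Tracing seq27: it sits inside (seq27,seq1).
Tracing seq42: it sits inside (seq35,seq42).
The smallest clade enclosing all 3 is ((((seq27,seq1),seq54),(seq73,seq17)),(((seq44,(seq35,seq42)),((seq23,seq87),seq71)),((seq80,seq77),seq57))); the answer is its 14 terminal taxa in alphabetical order.

seq1, seq17, seq23, seq27, seq35, seq42, seq44, seq54, seq57, seq71, seq73, seq77, seq80, seq87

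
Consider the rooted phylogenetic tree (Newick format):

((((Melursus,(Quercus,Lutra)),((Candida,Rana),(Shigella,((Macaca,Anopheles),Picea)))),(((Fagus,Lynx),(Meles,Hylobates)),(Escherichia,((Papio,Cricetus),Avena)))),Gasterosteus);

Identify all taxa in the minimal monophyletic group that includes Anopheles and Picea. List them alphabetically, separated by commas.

Tracing Anopheles: it sits inside (Macaca,Anopheles).
Tracing Picea: it sits inside ((Macaca,Anopheles),Picea).
The smallest clade enclosing both is ((Macaca,Anopheles),Picea); the answer is its 3 terminal taxa in alphabetical order.

Anopheles, Macaca, Picea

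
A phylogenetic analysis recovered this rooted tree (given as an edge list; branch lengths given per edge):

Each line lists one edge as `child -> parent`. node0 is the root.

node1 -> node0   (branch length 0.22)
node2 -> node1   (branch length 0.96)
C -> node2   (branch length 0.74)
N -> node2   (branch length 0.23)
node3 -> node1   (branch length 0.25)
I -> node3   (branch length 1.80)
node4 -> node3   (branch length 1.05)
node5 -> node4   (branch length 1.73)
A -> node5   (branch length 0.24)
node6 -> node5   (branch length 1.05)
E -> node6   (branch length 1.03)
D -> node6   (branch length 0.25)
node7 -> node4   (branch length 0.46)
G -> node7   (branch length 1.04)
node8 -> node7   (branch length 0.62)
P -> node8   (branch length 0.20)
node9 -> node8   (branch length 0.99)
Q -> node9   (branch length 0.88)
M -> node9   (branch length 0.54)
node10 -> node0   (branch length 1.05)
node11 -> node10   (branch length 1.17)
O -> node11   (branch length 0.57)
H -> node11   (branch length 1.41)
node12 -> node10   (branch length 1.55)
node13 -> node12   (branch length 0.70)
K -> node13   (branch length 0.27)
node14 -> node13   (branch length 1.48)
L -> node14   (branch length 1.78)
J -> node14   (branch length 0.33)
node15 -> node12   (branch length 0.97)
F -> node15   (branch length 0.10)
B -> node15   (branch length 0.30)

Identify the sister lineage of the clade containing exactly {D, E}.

A

The clade containing exactly {D, E} attaches to the tree at the node subtending (A,(E,D)).
The other lineage descending from that same node — the sister group — is the single tip A.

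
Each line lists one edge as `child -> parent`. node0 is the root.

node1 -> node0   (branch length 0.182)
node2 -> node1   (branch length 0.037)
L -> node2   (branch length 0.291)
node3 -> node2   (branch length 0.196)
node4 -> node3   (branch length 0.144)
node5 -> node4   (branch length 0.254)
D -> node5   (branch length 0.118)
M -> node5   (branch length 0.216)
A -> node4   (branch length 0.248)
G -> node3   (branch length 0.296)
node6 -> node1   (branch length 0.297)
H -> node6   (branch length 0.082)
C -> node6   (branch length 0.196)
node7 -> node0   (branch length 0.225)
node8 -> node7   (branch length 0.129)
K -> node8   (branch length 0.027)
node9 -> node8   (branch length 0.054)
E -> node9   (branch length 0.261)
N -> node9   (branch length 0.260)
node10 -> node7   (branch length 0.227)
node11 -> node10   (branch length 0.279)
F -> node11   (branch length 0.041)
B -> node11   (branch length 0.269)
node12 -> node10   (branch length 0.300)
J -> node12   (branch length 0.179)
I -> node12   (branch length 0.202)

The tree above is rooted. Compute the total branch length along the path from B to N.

1.218

The path runs B → … → MRCA → … → N; the MRCA is the node subtending ((K,(E,N)),((F,B),(J,I))).
Branch lengths along that path: 0.269 + 0.279 + 0.227 + 0.129 + 0.054 + 0.260 = 1.218.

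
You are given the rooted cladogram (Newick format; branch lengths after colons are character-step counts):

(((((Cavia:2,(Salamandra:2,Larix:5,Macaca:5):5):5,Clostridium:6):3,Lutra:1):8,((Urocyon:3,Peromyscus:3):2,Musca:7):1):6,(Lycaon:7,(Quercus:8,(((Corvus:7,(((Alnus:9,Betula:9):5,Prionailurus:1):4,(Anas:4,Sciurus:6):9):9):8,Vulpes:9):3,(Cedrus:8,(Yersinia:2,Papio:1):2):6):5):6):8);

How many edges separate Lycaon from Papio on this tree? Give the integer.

6

The MRCA of Lycaon and Papio is the node subtending (Lycaon,(Quercus,(((Corvus,(((Alnus,Betula),Prionailurus),(Anas,Sciurus))),Vulpes),(Cedrus,(Yersinia,Papio))))).
From Lycaon up to that node: 1 branch. From Papio up to the same node: 5 branches. Total: 1 + 5 = 6.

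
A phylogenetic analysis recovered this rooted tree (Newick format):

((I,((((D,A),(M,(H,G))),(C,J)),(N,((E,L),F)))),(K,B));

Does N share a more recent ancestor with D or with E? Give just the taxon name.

E

The MRCA of N and E subtends (N,((E,L),F)) (4 taxa).
The MRCA of N and D subtends ((((D,A),(M,(H,G))),(C,J)),(N,((E,L),F))) (11 taxa).
The first is nested inside the second, so N shares a more recent common ancestor with E.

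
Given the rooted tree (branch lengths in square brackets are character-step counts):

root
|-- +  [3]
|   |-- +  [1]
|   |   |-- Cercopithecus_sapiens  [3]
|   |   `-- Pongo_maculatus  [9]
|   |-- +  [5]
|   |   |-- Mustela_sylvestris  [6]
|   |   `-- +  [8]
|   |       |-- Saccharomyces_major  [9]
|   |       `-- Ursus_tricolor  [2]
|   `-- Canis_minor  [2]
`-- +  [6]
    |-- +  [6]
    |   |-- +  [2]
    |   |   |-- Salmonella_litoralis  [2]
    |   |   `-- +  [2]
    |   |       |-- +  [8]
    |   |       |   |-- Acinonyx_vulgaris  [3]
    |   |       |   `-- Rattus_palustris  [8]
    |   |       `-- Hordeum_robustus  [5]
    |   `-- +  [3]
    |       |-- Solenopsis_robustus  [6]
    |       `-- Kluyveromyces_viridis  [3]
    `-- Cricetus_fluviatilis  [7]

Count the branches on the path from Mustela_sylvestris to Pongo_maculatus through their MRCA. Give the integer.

The MRCA of Mustela_sylvestris and Pongo_maculatus is the node subtending ((Cercopithecus_sapiens,Pongo_maculatus),(Mustela_sylvestris,(Saccharomyces_major,Ursus_tricolor)),Canis_minor).
From Mustela_sylvestris up to that node: 2 branches. From Pongo_maculatus up to the same node: 2 branches. Total: 2 + 2 = 4.

4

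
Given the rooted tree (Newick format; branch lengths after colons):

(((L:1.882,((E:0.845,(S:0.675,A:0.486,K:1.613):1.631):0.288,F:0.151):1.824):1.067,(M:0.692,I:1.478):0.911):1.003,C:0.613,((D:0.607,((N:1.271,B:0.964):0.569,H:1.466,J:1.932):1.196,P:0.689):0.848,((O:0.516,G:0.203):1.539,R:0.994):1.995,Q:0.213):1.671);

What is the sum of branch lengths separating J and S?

The path runs J → … → MRCA → … → S; the MRCA is the root of the tree.
Branch lengths along that path: 1.932 + 1.196 + 0.848 + 1.671 + 1.003 + 1.067 + 1.824 + 0.288 + 1.631 + 0.675 = 12.135.

12.135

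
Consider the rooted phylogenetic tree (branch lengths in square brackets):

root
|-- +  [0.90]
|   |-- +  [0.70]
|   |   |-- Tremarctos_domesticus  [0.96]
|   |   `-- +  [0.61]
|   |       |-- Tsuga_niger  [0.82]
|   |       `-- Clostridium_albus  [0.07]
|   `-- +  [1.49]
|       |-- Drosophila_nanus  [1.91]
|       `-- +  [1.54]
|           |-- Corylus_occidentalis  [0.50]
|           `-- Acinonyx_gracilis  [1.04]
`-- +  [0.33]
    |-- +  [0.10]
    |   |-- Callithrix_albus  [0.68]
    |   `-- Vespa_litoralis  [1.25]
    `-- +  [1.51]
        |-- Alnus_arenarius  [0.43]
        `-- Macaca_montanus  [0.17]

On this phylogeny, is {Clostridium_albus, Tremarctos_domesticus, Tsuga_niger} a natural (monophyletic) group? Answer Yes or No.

Yes

The most recent common ancestor of these taxa subtends (Tremarctos_domesticus,(Tsuga_niger,Clostridium_albus)).
That clade has exactly 3 tips — every listed taxon and nothing else — so the group is monophyletic.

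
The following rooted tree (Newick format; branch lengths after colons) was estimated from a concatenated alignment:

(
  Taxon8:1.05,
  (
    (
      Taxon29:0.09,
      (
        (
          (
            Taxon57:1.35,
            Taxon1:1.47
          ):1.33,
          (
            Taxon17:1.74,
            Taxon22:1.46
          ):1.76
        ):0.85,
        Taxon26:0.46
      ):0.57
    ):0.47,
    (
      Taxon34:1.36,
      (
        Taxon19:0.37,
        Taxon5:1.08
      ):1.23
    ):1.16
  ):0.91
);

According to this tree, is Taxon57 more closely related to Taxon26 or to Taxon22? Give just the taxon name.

Taxon22

The MRCA of Taxon57 and Taxon22 subtends ((Taxon57,Taxon1),(Taxon17,Taxon22)) (4 taxa).
The MRCA of Taxon57 and Taxon26 subtends (((Taxon57,Taxon1),(Taxon17,Taxon22)),Taxon26) (5 taxa).
The first is nested inside the second, so Taxon57 shares a more recent common ancestor with Taxon22.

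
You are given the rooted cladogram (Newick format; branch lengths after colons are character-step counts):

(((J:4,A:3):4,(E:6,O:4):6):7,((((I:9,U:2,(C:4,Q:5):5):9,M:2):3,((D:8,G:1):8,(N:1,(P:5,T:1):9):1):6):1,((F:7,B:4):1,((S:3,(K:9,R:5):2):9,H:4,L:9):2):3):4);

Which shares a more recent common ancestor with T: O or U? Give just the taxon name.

U

The MRCA of T and U subtends (((I,U,(C,Q)),M),((D,G),(N,(P,T)))) (10 taxa).
The MRCA of T and O is the root, subtending the entire tree (21 taxa).
The first is nested inside the second, so T shares a more recent common ancestor with U.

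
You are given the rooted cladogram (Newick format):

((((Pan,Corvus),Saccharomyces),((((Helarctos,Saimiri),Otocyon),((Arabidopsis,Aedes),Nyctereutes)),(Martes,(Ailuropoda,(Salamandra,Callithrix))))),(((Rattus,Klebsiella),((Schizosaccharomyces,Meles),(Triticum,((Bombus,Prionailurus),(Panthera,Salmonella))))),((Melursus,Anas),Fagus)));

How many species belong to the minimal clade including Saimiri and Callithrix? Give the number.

10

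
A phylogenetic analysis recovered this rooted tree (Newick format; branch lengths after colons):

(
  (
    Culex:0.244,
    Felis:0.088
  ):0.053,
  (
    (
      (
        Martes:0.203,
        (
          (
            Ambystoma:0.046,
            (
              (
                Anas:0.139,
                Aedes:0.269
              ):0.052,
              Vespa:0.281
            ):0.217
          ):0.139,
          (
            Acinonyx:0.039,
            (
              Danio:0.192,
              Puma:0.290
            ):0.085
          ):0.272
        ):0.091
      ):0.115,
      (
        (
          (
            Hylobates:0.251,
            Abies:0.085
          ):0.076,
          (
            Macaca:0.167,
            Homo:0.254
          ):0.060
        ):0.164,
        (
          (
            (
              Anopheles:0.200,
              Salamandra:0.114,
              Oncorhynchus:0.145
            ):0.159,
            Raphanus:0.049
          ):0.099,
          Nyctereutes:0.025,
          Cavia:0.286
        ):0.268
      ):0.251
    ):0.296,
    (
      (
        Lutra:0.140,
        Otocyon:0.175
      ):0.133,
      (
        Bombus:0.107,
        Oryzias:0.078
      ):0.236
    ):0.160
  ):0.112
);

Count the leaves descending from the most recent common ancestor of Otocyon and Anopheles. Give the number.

22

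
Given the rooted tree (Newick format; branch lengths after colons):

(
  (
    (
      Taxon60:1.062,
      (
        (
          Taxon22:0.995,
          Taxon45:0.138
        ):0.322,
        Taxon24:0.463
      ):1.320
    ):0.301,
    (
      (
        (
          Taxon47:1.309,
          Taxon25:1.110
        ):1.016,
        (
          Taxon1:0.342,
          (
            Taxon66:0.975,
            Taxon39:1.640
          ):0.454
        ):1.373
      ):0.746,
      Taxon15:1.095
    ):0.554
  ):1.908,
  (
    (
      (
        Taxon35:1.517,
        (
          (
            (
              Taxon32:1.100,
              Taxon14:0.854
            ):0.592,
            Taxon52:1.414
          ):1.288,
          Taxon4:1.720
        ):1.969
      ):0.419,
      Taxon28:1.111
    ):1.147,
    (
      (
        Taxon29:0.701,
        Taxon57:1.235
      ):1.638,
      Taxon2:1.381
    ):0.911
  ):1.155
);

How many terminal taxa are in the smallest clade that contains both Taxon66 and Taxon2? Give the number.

The MRCA of Taxon66 and Taxon2 is the root, so the clade is the entire tree.
That clade contains 19 terminal taxa: Taxon1, Taxon14, Taxon15, Taxon2, Taxon22, Taxon24, Taxon25, Taxon28, Taxon29, Taxon32, Taxon35, Taxon39, Taxon4, Taxon45, Taxon47, Taxon52, Taxon57, Taxon60, Taxon66.

19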